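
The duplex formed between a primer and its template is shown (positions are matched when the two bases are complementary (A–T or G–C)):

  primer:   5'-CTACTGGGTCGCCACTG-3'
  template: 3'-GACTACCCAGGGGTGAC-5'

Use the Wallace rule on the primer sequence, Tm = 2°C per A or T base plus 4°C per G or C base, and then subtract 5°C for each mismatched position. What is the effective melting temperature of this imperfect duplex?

Primer base counts: A=2, T=4, G=5, C=6 → A+T=6, G+C=11
Perfect-match Tm = 2(6) + 4(11) = 12 + 44 = 56°C
Mismatches (positions where the bases are not complementary): 3 (at positions 3, 4, 11)
Effective Tm = 56 − 3×5 = 56 − 15 = 41°C

41°C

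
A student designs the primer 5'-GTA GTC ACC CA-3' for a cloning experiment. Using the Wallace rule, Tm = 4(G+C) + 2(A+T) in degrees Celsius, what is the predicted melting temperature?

T=2, C=4, A=3, G=2
AT pairs contribute 5, GC pairs contribute 6.
Tm = 2(5) + 4(6) = 10 + 24 = 34°C

34°C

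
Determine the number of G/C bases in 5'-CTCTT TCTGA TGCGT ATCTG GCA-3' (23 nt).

11

Counting bases: T=9, A=3, G=5, C=6
G+C = 5 + 6 = 11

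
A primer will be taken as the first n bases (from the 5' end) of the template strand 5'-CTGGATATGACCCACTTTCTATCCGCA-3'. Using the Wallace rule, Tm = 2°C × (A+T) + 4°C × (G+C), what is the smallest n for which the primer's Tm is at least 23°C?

First 8 bases: CTGGATAT → Tm = 22°C (< 23°C)
First 9 bases: CTGGATATG → Tm = 26°C (≥ 23°C)
Since every base adds ≥2°C, Tm only increases with n, so the threshold is first crossed at n = 9.

n = 9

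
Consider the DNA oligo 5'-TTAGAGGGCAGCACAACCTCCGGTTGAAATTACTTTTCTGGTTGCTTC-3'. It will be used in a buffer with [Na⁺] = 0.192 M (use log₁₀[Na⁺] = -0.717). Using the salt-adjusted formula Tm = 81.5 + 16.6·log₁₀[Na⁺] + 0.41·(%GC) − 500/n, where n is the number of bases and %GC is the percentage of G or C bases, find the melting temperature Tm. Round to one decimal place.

Length n = 48. Counting bases: A=10, C=11, G=11, T=16
G+C = 22, so %GC = 22/48 × 100 = 45.833%
Salt term: 16.6 × (-0.717) = -11.902
GC term: 0.41 × 45.833 = 18.792; length term: −500/48 = −10.417
Tm = 81.5 + (-11.902) + 18.792 − 10.417 = 77.973 → 78.0°C

78.0°C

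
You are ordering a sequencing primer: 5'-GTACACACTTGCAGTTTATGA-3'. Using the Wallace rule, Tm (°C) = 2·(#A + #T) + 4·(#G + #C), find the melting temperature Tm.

Counting bases: T=7, G=4, C=4, A=6
A+T = 13, G+C = 8
Tm = 4·8 + 2·13 = 32 + 26 = 58°C

58°C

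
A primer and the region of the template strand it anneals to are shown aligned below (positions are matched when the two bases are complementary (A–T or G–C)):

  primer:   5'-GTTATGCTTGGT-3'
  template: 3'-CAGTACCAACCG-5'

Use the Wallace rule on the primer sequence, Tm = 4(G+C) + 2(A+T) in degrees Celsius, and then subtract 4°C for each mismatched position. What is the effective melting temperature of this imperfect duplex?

22°C

Primer base counts: A=1, T=6, G=4, C=1 → A+T=7, G+C=5
Perfect-match Tm = 2(7) + 4(5) = 14 + 20 = 34°C
Mismatches (positions where the bases are not complementary): 3 (at positions 3, 7, 12)
Effective Tm = 34 − 3×4 = 34 − 12 = 22°C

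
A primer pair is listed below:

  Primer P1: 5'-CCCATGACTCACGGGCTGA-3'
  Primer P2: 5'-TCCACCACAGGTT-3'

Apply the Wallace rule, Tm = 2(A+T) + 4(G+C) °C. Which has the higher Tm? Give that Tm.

Primer P1, 62°C

Primer P1: A+T=7, G+C=12 → Tm = 2(7)+4(12) = 62°C
Primer P2: A+T=6, G+C=7 → Tm = 2(6)+4(7) = 40°C
62°C vs 40°C → primer P1 is higher.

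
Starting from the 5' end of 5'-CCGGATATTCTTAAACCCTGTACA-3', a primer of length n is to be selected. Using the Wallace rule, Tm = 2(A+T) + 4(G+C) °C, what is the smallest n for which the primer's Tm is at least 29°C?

n = 10

First 9 bases: CCGGATATT → Tm = 26°C (< 29°C)
First 10 bases: CCGGATATTC → Tm = 30°C (≥ 29°C)
Since every base adds ≥2°C, Tm only increases with n, so the threshold is first crossed at n = 10.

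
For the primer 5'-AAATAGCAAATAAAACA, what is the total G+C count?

3

Counting bases: C=2, A=12, G=1, T=2
G+C = 1 + 2 = 3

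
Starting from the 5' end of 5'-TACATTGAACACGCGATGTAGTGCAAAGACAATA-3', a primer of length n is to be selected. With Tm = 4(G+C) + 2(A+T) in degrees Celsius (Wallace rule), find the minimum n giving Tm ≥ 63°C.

n = 23

First 22 bases: TACATTGAACACGCGATGTAGT → Tm = 62°C (< 63°C)
First 23 bases: TACATTGAACACGCGATGTAGTG → Tm = 66°C (≥ 63°C)
Since every base adds ≥2°C, Tm only increases with n, so the threshold is first crossed at n = 23.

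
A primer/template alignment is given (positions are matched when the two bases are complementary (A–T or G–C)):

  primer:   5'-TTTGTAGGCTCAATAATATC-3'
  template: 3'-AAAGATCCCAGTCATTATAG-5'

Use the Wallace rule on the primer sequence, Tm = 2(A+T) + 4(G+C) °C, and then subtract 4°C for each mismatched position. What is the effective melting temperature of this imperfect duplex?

Primer base counts: A=6, T=8, G=3, C=3 → A+T=14, G+C=6
Perfect-match Tm = 2(14) + 4(6) = 28 + 24 = 52°C
Mismatches (positions where the bases are not complementary): 3 (at positions 4, 9, 13)
Effective Tm = 52 − 3×4 = 52 − 12 = 40°C

40°C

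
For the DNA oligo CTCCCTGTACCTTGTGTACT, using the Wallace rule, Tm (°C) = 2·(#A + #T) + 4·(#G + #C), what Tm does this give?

60°C

Counting bases: G=3, A=2, T=8, C=7
AT pairs contribute 10, GC pairs contribute 10.
Tm = 2(10) + 4(10) = 20 + 40 = 60°C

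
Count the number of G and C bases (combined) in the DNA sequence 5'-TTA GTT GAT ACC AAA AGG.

6

Counting bases: C=2, G=4, A=7, T=5
Total G or C: 4 + 2 = 6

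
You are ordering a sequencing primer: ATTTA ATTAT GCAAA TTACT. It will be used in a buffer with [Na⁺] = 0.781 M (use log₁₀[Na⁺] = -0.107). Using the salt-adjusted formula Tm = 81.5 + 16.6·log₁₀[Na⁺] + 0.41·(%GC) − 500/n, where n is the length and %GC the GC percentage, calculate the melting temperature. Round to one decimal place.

Length n = 20. Counting bases: G=1, C=2, T=9, A=8
G+C = 3, so %GC = 3/20 × 100 = 15%
Salt term: 16.6 × (-0.107) = -1.776
GC term: 0.41 × 15 = 6.15; length term: −500/20 = −25
Tm = 81.5 + (-1.776) + 6.15 − 25 = 60.874 → 60.9°C

60.9°C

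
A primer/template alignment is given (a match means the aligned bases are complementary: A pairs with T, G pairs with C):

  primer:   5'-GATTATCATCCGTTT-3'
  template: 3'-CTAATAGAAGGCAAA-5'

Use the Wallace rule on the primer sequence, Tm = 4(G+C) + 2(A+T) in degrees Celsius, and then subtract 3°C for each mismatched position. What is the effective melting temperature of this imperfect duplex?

37°C

Primer base counts: A=3, T=7, G=2, C=3 → A+T=10, G+C=5
Perfect-match Tm = 2(10) + 4(5) = 20 + 20 = 40°C
Mismatches (positions where the bases are not complementary): 1 (at position 8)
Effective Tm = 40 − 1×3 = 40 − 3 = 37°C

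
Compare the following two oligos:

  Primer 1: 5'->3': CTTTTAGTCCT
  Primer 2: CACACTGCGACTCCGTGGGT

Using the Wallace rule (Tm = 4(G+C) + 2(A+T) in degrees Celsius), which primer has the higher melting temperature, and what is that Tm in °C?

Primer 1: A+T=7, G+C=4 → Tm = 2(7)+4(4) = 30°C
Primer 2: A+T=7, G+C=13 → Tm = 2(7)+4(13) = 66°C
30°C vs 66°C → primer 2 is higher.

Primer 2, 66°C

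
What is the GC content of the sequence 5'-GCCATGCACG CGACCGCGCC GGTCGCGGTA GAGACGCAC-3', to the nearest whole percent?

A=7, G=14, T=3, C=15
G+C = 14 + 15 = 29 out of 39 bases
%GC = 29/39 × 100 = 74.36% ≈ 74%

74%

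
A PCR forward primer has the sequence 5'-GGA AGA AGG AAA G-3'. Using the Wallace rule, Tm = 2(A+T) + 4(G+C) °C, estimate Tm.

Base counts: C=0, A=7, G=6, T=0
A+T = 7, G+C = 6
Tm = 4·6 + 2·7 = 24 + 14 = 38°C

38°C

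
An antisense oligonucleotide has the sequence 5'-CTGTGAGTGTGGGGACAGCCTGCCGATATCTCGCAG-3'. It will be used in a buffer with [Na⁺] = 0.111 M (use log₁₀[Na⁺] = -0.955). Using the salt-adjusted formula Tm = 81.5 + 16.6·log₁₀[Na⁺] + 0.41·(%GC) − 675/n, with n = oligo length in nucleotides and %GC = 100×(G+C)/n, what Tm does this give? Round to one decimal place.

Length n = 36. Scanning the sequence gives G=13, T=8, C=9, A=6.
G+C = 22, so %GC = 22/36 × 100 = 61.111%
Salt term: 16.6 × (-0.955) = -15.853
GC term: 0.41 × 61.111 = 25.056; length term: −675/36 = −18.75
Tm = 81.5 + (-15.853) + 25.056 − 18.75 = 71.953 → 72.0°C

72.0°C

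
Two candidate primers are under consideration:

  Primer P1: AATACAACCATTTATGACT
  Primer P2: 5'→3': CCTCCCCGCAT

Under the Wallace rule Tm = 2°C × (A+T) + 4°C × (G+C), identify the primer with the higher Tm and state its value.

Primer P1, 48°C

Primer P1: A+T=14, G+C=5 → Tm = 2(14)+4(5) = 48°C
Primer P2: A+T=3, G+C=8 → Tm = 2(3)+4(8) = 38°C
48°C vs 38°C → primer P1 is higher.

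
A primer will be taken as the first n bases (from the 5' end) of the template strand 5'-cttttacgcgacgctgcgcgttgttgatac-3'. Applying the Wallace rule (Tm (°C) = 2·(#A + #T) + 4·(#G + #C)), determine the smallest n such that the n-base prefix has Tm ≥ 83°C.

n = 27

First 26 bases: CTTTTACGCGACGCTGCGCGTTGTTG → Tm = 82°C (< 83°C)
First 27 bases: CTTTTACGCGACGCTGCGCGTTGTTGA → Tm = 84°C (≥ 83°C)
Each additional base adds 2°C (A/T) or 4°C (G/C), so Tm is non-decreasing in n; n = 27 is the first length to reach 83°C.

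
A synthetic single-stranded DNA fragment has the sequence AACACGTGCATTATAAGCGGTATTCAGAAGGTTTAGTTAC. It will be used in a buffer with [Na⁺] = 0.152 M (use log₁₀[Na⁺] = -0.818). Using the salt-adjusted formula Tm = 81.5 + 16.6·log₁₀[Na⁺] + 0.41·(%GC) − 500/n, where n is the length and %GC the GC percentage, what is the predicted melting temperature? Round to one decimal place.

70.8°C

Length n = 40. Counting bases: C=6, G=9, A=13, T=12
G+C = 15, so %GC = 15/40 × 100 = 37.5%
Salt term: 16.6 × (-0.818) = -13.579
GC term: 0.41 × 37.5 = 15.375; length term: −500/40 = −12.5
Tm = 81.5 + (-13.579) + 15.375 − 12.5 = 70.796 → 70.8°C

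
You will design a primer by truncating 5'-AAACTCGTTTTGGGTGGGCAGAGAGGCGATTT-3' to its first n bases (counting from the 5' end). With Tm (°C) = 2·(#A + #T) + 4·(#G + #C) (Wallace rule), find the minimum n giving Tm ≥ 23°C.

First 8 bases: AAACTCGT → Tm = 22°C (< 23°C)
First 9 bases: AAACTCGTT → Tm = 24°C (≥ 23°C)
Each additional base adds 2°C (A/T) or 4°C (G/C), so Tm is non-decreasing in n; n = 9 is the first length to reach 23°C.

n = 9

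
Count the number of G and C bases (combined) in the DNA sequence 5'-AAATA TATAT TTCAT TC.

2

Counting bases: G=0, A=7, T=8, C=2
Total G or C: 0 + 2 = 2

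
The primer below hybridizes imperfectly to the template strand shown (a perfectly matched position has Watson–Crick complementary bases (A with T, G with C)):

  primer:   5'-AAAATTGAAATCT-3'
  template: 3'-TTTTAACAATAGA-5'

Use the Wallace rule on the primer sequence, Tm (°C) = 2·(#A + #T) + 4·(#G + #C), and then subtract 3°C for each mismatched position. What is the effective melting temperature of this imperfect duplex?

24°C

Primer base counts: A=7, T=4, G=1, C=1 → A+T=11, G+C=2
Perfect-match Tm = 2(11) + 4(2) = 22 + 8 = 30°C
Mismatches (positions where the bases are not complementary): 2 (at positions 8, 9)
Effective Tm = 30 − 2×3 = 30 − 6 = 24°C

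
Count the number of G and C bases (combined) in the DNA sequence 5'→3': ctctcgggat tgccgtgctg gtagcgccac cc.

22

Counting bases: T=7, C=12, G=10, A=3
Total G or C: 10 + 12 = 22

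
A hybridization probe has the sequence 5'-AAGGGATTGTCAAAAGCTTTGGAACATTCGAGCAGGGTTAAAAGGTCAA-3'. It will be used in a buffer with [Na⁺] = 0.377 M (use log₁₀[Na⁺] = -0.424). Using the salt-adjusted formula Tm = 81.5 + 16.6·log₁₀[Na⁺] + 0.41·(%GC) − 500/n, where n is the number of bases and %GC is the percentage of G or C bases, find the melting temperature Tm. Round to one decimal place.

81.0°C

Length n = 49. Base counts: T=11, G=14, C=6, A=18
G+C = 20, so %GC = 20/49 × 100 = 40.816%
Salt term: 16.6 × (-0.424) = -7.038
GC term: 0.41 × 40.816 = 16.735; length term: −500/49 = −10.204
Tm = 81.5 + (-7.038) + 16.735 − 10.204 = 80.993 → 81.0°C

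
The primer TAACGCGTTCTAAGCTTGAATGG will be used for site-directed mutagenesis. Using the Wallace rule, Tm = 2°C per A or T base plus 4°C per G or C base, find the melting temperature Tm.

66°C

A=6, C=4, G=6, T=7
AT pairs contribute 13, GC pairs contribute 10.
Tm = 2(13) + 4(10) = 26 + 40 = 66°C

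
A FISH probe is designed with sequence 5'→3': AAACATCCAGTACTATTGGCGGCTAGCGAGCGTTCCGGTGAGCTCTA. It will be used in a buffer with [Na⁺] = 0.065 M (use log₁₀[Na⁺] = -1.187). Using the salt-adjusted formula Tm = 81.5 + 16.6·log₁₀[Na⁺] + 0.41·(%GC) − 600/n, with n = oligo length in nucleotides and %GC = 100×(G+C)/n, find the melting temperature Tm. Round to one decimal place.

Length n = 47. A=11, C=12, T=11, G=13
G+C = 25, so %GC = 25/47 × 100 = 53.191%
Salt term: 16.6 × (-1.187) = -19.704
GC term: 0.41 × 53.191 = 21.808; length term: −600/47 = −12.766
Tm = 81.5 + (-19.704) + 21.808 − 12.766 = 70.838 → 70.8°C

70.8°C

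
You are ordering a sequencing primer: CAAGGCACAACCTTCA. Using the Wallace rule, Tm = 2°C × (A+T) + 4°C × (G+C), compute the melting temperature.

48°C

Counting bases: C=6, G=2, T=2, A=6
AT pairs contribute 8, GC pairs contribute 8.
Tm = 4·8 + 2·8 = 32 + 16 = 48°C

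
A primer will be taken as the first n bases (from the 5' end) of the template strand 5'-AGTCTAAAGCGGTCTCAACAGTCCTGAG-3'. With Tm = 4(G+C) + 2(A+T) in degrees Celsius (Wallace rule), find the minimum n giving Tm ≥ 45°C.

First 15 bases: AGTCTAAAGCGGTCT → Tm = 44°C (< 45°C)
First 16 bases: AGTCTAAAGCGGTCTC → Tm = 48°C (≥ 45°C)
Each additional base adds 2°C (A/T) or 4°C (G/C), so Tm is non-decreasing in n; n = 16 is the first length to reach 45°C.

n = 16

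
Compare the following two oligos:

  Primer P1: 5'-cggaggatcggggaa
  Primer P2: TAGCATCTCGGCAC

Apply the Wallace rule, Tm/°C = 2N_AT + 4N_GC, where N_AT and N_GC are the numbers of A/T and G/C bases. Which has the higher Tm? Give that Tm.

Primer P1, 50°C

Primer P1: A+T=5, G+C=10 → Tm = 2(5)+4(10) = 50°C
Primer P2: A+T=6, G+C=8 → Tm = 2(6)+4(8) = 44°C
50°C vs 44°C → primer P1 is higher.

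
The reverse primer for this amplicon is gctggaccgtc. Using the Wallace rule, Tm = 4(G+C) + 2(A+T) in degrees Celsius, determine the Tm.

A=1, C=4, T=2, G=4
So N_AT = 3 and N_GC = 8.
Tm = 2×3 + 4×8 = 38°C

38°C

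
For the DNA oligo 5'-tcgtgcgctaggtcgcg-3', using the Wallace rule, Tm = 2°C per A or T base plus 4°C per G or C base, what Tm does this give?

Counting bases: C=5, G=7, T=4, A=1
So N_AT = 5 and N_GC = 12.
Tm = 2(5) + 4(12) = 10 + 48 = 58°C

58°C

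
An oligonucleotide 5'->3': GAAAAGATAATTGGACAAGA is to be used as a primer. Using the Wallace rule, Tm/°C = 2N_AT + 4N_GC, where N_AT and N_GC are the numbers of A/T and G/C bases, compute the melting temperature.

52°C

A=11, T=3, C=1, G=5
A+T = 14, G+C = 6
Tm = 4·6 + 2·14 = 24 + 28 = 52°C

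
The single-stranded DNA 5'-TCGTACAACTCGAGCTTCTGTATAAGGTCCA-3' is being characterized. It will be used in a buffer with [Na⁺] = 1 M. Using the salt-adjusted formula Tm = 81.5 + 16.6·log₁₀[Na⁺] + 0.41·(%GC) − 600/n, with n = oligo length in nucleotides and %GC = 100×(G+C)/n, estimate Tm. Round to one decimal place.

80.7°C

Length n = 31. Counting bases: G=6, T=9, C=8, A=8
G+C = 14, so %GC = 14/31 × 100 = 45.161%
Salt term: 16.6 × (0) = 0
GC term: 0.41 × 45.161 = 18.516; length term: −600/31 = −19.355
Tm = 81.5 + (0) + 18.516 − 19.355 = 80.661 → 80.7°C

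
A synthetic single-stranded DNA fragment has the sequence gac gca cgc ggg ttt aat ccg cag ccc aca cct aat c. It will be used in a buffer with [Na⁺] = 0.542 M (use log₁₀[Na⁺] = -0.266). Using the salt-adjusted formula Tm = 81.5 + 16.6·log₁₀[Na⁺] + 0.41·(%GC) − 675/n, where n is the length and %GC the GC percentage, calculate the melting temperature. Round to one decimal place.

83.2°C

Length n = 37. T=6, A=9, G=8, C=14
G+C = 22, so %GC = 22/37 × 100 = 59.459%
Salt term: 16.6 × (-0.266) = -4.416
GC term: 0.41 × 59.459 = 24.378; length term: −675/37 = −18.243
Tm = 81.5 + (-4.416) + 24.378 − 18.243 = 83.219 → 83.2°C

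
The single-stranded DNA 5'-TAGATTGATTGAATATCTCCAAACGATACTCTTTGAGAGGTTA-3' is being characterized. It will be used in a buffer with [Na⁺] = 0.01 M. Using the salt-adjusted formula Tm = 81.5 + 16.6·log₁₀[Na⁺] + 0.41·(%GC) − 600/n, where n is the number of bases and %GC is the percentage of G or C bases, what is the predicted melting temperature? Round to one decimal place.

47.7°C

Length n = 43. Counting bases: T=15, A=14, G=8, C=6
G+C = 14, so %GC = 14/43 × 100 = 32.558%
Salt term: 16.6 × (-2) = -33.2
GC term: 0.41 × 32.558 = 13.349; length term: −600/43 = −13.953
Tm = 81.5 + (-33.2) + 13.349 − 13.953 = 47.696 → 47.7°C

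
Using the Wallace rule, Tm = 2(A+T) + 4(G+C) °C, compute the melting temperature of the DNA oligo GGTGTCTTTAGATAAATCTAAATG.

62°C

Base counts: A=8, C=2, G=5, T=9
AT pairs contribute 17, GC pairs contribute 7.
Tm = 2×17 + 4×7 = 62°C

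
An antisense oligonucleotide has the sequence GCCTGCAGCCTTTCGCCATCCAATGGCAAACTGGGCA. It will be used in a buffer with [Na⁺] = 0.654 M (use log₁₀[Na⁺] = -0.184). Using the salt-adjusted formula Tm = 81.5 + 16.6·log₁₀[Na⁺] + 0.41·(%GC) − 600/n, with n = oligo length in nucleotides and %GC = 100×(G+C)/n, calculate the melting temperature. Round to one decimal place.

86.6°C

Length n = 37. Base counts: C=13, G=9, A=8, T=7
G+C = 22, so %GC = 22/37 × 100 = 59.459%
Salt term: 16.6 × (-0.184) = -3.054
GC term: 0.41 × 59.459 = 24.378; length term: −600/37 = −16.216
Tm = 81.5 + (-3.054) + 24.378 − 16.216 = 86.608 → 86.6°C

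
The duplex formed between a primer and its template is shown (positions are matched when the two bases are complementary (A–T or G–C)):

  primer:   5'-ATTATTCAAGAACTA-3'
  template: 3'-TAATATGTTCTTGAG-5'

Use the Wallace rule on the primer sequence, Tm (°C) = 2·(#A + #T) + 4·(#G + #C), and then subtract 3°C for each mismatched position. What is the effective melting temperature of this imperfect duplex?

30°C

Primer base counts: A=7, T=5, G=1, C=2 → A+T=12, G+C=3
Perfect-match Tm = 2(12) + 4(3) = 24 + 12 = 36°C
Mismatches (positions where the bases are not complementary): 2 (at positions 6, 15)
Effective Tm = 36 − 2×3 = 36 − 6 = 30°C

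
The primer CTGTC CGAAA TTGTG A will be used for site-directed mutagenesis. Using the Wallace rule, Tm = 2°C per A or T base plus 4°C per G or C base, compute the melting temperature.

A=4, C=3, T=5, G=4
A+T = 9, G+C = 7
Tm = 2(9) + 4(7) = 18 + 28 = 46°C

46°C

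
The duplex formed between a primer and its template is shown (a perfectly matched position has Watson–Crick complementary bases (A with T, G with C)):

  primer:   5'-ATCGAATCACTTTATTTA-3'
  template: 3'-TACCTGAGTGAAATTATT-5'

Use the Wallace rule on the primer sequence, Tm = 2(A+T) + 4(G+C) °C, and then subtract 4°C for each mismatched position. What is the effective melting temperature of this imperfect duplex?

Primer base counts: A=6, T=8, G=1, C=3 → A+T=14, G+C=4
Perfect-match Tm = 2(14) + 4(4) = 28 + 16 = 44°C
Mismatches (positions where the bases are not complementary): 4 (at positions 3, 6, 15, 17)
Effective Tm = 44 − 4×4 = 44 − 16 = 28°C

28°C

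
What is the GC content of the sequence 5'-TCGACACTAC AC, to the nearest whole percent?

50%

Base counts: A=4, C=5, T=2, G=1
G+C = 1 + 5 = 6 out of 12 bases
%GC = 6/12 × 100 = 50% ≈ 50%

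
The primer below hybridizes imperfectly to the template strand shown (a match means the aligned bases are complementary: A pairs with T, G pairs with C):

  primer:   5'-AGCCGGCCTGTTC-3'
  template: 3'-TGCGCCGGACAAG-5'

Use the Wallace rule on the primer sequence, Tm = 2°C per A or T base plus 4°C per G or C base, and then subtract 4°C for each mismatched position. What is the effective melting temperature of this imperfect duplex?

Primer base counts: A=1, T=3, G=4, C=5 → A+T=4, G+C=9
Perfect-match Tm = 2(4) + 4(9) = 8 + 36 = 44°C
Mismatches (positions where the bases are not complementary): 2 (at positions 2, 3)
Effective Tm = 44 − 2×4 = 44 − 8 = 36°C

36°C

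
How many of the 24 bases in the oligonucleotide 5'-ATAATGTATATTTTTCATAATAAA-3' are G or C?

2

Scanning the sequence gives A=11, G=1, C=1, T=11.
G+C = 1 + 1 = 2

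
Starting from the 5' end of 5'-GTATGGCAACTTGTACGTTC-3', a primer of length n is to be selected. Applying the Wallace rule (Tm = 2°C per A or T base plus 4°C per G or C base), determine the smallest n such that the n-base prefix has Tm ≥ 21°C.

First 6 bases: GTATGG → Tm = 18°C (< 21°C)
First 7 bases: GTATGGC → Tm = 22°C (≥ 21°C)
Each additional base adds 2°C (A/T) or 4°C (G/C), so Tm is non-decreasing in n; n = 7 is the first length to reach 21°C.

n = 7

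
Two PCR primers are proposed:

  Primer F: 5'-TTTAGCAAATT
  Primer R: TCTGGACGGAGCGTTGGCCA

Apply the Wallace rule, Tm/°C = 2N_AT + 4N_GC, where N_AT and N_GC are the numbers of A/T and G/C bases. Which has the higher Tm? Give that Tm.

Primer F: A+T=9, G+C=2 → Tm = 2(9)+4(2) = 26°C
Primer R: A+T=7, G+C=13 → Tm = 2(7)+4(13) = 66°C
26°C vs 66°C → primer R is higher.

Primer R, 66°C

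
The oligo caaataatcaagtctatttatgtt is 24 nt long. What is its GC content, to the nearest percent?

Scanning the sequence gives A=9, G=2, T=10, C=3.
G+C = 2 + 3 = 5 out of 24 bases
%GC = 5/24 × 100 = 20.83% ≈ 21%

21%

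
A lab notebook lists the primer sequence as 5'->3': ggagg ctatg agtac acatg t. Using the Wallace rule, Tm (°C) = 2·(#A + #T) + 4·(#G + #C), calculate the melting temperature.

Scanning the sequence gives G=7, C=3, T=5, A=6.
A+T = 11, G+C = 10
Tm = 2(11) + 4(10) = 22 + 40 = 62°C

62°C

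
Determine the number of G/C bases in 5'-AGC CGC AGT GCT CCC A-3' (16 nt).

Base counts: A=3, G=4, C=7, T=2
G+C = 4 + 7 = 11

11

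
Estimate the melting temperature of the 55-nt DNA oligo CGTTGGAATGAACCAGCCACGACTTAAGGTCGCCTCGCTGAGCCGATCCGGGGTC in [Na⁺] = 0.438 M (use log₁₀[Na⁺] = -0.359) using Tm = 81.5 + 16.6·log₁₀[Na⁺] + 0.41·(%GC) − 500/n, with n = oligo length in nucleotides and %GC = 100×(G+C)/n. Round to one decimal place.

Length n = 55. Base counts: T=10, C=17, G=17, A=11
G+C = 34, so %GC = 34/55 × 100 = 61.818%
Salt term: 16.6 × (-0.359) = -5.959
GC term: 0.41 × 61.818 = 25.345; length term: −500/55 = −9.091
Tm = 81.5 + (-5.959) + 25.345 − 9.091 = 91.795 → 91.8°C

91.8°C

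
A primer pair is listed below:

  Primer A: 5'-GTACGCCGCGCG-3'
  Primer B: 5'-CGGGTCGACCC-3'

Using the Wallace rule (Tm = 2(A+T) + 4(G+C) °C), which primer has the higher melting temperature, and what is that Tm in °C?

Primer A: A+T=2, G+C=10 → Tm = 2(2)+4(10) = 44°C
Primer B: A+T=2, G+C=9 → Tm = 2(2)+4(9) = 40°C
44°C vs 40°C → primer A is higher.

Primer A, 44°C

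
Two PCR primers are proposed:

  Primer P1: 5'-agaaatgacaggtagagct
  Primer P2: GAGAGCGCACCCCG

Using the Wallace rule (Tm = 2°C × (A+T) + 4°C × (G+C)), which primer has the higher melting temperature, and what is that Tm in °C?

Primer P1, 54°C

Primer P1: A+T=11, G+C=8 → Tm = 2(11)+4(8) = 54°C
Primer P2: A+T=3, G+C=11 → Tm = 2(3)+4(11) = 50°C
54°C vs 50°C → primer P1 is higher.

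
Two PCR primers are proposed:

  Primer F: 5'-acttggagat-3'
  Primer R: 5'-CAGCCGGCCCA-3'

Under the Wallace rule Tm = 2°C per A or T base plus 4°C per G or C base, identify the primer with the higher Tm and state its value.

Primer R, 40°C

Primer F: A+T=6, G+C=4 → Tm = 2(6)+4(4) = 28°C
Primer R: A+T=2, G+C=9 → Tm = 2(2)+4(9) = 40°C
28°C vs 40°C → primer R is higher.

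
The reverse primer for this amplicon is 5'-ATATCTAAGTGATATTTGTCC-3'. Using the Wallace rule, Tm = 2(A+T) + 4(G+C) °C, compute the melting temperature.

54°C

C=3, A=6, G=3, T=9
A+T = 15, G+C = 6
Tm = 2×15 + 4×6 = 54°C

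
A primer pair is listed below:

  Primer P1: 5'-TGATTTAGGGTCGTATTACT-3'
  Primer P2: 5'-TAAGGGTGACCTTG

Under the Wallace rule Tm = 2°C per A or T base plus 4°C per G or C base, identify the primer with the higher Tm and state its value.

Primer P1, 54°C

Primer P1: A+T=13, G+C=7 → Tm = 2(13)+4(7) = 54°C
Primer P2: A+T=7, G+C=7 → Tm = 2(7)+4(7) = 42°C
54°C vs 42°C → primer P1 is higher.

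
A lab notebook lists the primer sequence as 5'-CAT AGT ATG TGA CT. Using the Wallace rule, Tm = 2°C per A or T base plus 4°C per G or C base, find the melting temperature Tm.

38°C

C=2, G=3, T=5, A=4
So N_AT = 9 and N_GC = 5.
Tm = 2×9 + 4×5 = 38°C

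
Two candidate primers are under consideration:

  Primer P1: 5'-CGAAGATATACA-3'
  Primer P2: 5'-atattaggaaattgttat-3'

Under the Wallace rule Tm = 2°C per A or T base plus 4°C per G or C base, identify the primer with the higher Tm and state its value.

Primer P1: A+T=8, G+C=4 → Tm = 2(8)+4(4) = 32°C
Primer P2: A+T=15, G+C=3 → Tm = 2(15)+4(3) = 42°C
32°C vs 42°C → primer P2 is higher.

Primer P2, 42°C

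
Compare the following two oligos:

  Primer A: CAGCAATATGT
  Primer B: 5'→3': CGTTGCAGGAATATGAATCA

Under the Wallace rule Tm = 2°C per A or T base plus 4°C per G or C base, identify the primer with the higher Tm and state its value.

Primer A: A+T=7, G+C=4 → Tm = 2(7)+4(4) = 30°C
Primer B: A+T=12, G+C=8 → Tm = 2(12)+4(8) = 56°C
30°C vs 56°C → primer B is higher.

Primer B, 56°C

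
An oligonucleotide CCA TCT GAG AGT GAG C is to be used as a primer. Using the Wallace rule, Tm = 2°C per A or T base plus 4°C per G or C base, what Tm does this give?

Scanning the sequence gives A=4, T=3, C=4, G=5.
A+T = 7, G+C = 9
Tm = 2(7) + 4(9) = 14 + 36 = 50°C

50°C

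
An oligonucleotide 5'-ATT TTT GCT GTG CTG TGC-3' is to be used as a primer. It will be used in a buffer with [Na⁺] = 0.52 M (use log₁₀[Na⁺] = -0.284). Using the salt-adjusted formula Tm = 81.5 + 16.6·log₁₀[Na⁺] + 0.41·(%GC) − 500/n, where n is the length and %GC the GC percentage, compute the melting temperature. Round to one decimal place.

Length n = 18. Base counts: T=9, A=1, C=3, G=5
G+C = 8, so %GC = 8/18 × 100 = 44.444%
Salt term: 16.6 × (-0.284) = -4.714
GC term: 0.41 × 44.444 = 18.222; length term: −500/18 = −27.778
Tm = 81.5 + (-4.714) + 18.222 − 27.778 = 67.23 → 67.2°C

67.2°C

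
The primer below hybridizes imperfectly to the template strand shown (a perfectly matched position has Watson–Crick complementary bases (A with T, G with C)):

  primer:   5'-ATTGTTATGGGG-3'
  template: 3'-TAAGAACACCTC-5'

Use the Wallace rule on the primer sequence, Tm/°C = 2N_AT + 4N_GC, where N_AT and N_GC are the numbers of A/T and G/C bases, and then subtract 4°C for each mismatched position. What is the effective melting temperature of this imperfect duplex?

22°C

Primer base counts: A=2, T=5, G=5, C=0 → A+T=7, G+C=5
Perfect-match Tm = 2(7) + 4(5) = 14 + 20 = 34°C
Mismatches (positions where the bases are not complementary): 3 (at positions 4, 7, 11)
Effective Tm = 34 − 3×4 = 34 − 12 = 22°C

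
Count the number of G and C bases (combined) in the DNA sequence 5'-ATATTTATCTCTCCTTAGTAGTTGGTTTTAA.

8

Base counts: A=7, C=4, T=16, G=4
Total G or C: 4 + 4 = 8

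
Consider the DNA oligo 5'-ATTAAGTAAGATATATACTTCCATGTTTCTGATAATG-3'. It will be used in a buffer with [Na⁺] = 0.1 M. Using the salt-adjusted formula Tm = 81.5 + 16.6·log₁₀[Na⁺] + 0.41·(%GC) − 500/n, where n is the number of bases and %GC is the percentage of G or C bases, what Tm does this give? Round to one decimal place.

Length n = 37. Scanning the sequence gives T=15, C=4, A=13, G=5.
G+C = 9, so %GC = 9/37 × 100 = 24.324%
Salt term: 16.6 × (-1) = -16.6
GC term: 0.41 × 24.324 = 9.973; length term: −500/37 = −13.514
Tm = 81.5 + (-16.6) + 9.973 − 13.514 = 61.359 → 61.4°C

61.4°C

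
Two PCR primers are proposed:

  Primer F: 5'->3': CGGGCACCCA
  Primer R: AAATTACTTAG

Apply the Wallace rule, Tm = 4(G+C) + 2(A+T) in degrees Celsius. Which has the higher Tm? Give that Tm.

Primer F, 36°C

Primer F: A+T=2, G+C=8 → Tm = 2(2)+4(8) = 36°C
Primer R: A+T=9, G+C=2 → Tm = 2(9)+4(2) = 26°C
36°C vs 26°C → primer F is higher.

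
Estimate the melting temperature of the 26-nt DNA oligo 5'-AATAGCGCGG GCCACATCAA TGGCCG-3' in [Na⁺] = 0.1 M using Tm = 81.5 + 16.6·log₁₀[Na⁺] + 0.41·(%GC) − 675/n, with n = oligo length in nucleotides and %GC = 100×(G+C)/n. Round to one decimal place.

Length n = 26. Scanning the sequence gives A=7, T=3, G=8, C=8.
G+C = 16, so %GC = 16/26 × 100 = 61.538%
Salt term: 16.6 × (-1) = -16.6
GC term: 0.41 × 61.538 = 25.231; length term: −675/26 = −25.962
Tm = 81.5 + (-16.6) + 25.231 − 25.962 = 64.169 → 64.2°C

64.2°C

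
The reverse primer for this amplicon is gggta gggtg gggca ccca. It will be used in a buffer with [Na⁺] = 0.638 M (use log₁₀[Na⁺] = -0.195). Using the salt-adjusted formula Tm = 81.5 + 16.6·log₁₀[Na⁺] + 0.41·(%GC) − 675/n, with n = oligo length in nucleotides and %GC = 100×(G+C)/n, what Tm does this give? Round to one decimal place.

72.9°C

Length n = 19. Base counts: T=2, C=4, A=3, G=10
G+C = 14, so %GC = 14/19 × 100 = 73.684%
Salt term: 16.6 × (-0.195) = -3.237
GC term: 0.41 × 73.684 = 30.21; length term: −675/19 = −35.526
Tm = 81.5 + (-3.237) + 30.21 − 35.526 = 72.947 → 72.9°C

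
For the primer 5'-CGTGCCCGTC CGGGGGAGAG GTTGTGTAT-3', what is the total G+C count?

Counting bases: C=6, A=3, T=7, G=13
G+C = 13 + 6 = 19

19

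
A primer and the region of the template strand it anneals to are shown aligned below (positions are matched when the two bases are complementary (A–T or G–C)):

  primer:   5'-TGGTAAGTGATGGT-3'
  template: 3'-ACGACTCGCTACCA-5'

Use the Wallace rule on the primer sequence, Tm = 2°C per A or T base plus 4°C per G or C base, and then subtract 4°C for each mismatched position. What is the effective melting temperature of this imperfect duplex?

28°C

Primer base counts: A=3, T=5, G=6, C=0 → A+T=8, G+C=6
Perfect-match Tm = 2(8) + 4(6) = 16 + 24 = 40°C
Mismatches (positions where the bases are not complementary): 3 (at positions 3, 5, 8)
Effective Tm = 40 − 3×4 = 40 − 12 = 28°C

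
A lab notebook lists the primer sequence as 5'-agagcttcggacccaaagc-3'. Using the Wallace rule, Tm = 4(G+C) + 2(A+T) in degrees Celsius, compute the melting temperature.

Base counts: C=6, A=6, G=5, T=2
AT pairs contribute 8, GC pairs contribute 11.
Tm = 4·11 + 2·8 = 44 + 16 = 60°C

60°C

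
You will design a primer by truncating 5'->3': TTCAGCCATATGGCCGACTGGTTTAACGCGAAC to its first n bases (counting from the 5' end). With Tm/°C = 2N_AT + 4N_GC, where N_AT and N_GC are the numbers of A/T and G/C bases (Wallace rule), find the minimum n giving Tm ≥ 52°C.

n = 17

First 16 bases: TTCAGCCATATGGCCG → Tm = 50°C (< 52°C)
First 17 bases: TTCAGCCATATGGCCGA → Tm = 52°C (≥ 52°C)
Each additional base adds 2°C (A/T) or 4°C (G/C), so Tm is non-decreasing in n; n = 17 is the first length to reach 52°C.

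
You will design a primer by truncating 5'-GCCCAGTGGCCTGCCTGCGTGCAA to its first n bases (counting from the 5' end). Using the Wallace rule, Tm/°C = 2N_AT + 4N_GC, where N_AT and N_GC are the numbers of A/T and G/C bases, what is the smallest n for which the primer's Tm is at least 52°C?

First 14 bases: GCCCAGTGGCCTGC → Tm = 50°C (< 52°C)
First 15 bases: GCCCAGTGGCCTGCC → Tm = 54°C (≥ 52°C)
Each additional base adds 2°C (A/T) or 4°C (G/C), so Tm is non-decreasing in n; n = 15 is the first length to reach 52°C.

n = 15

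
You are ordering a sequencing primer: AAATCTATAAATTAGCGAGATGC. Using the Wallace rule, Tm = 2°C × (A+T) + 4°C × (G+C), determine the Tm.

60°C

Counting bases: G=4, C=3, T=6, A=10
AT pairs contribute 16, GC pairs contribute 7.
Tm = 2(16) + 4(7) = 32 + 28 = 60°C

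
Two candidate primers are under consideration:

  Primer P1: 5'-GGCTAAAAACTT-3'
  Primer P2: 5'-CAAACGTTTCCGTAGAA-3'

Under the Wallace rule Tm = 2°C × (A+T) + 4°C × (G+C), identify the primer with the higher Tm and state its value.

Primer P2, 48°C

Primer P1: A+T=8, G+C=4 → Tm = 2(8)+4(4) = 32°C
Primer P2: A+T=10, G+C=7 → Tm = 2(10)+4(7) = 48°C
32°C vs 48°C → primer P2 is higher.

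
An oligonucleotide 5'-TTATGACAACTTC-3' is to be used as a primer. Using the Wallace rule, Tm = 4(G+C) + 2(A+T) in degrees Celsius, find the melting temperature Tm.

T=5, A=4, G=1, C=3
So N_AT = 9 and N_GC = 4.
Tm = 4·4 + 2·9 = 16 + 18 = 34°C

34°C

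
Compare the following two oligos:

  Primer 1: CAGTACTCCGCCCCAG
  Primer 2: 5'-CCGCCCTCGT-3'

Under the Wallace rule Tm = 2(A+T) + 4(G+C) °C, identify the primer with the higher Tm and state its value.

Primer 1: A+T=5, G+C=11 → Tm = 2(5)+4(11) = 54°C
Primer 2: A+T=2, G+C=8 → Tm = 2(2)+4(8) = 36°C
54°C vs 36°C → primer 1 is higher.

Primer 1, 54°C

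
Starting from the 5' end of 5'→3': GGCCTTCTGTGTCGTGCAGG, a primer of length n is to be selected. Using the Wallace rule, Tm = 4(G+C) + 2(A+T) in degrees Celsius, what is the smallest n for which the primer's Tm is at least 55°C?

First 16 bases: GGCCTTCTGTGTCGTG → Tm = 52°C (< 55°C)
First 17 bases: GGCCTTCTGTGTCGTGC → Tm = 56°C (≥ 55°C)
Each additional base adds 2°C (A/T) or 4°C (G/C), so Tm is non-decreasing in n; n = 17 is the first length to reach 55°C.

n = 17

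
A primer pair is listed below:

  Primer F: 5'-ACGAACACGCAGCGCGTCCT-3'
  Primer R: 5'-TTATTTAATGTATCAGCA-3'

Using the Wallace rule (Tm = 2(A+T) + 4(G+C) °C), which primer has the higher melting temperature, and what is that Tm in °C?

Primer F: A+T=7, G+C=13 → Tm = 2(7)+4(13) = 66°C
Primer R: A+T=14, G+C=4 → Tm = 2(14)+4(4) = 44°C
66°C vs 44°C → primer F is higher.

Primer F, 66°C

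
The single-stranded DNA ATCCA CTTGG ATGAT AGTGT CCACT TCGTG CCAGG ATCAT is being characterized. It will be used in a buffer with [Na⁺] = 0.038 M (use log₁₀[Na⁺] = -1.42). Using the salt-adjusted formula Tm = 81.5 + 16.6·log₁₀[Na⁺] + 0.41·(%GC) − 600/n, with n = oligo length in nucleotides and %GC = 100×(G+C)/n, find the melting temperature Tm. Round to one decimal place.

62.4°C

Length n = 40. Counting bases: G=9, T=12, C=10, A=9
G+C = 19, so %GC = 19/40 × 100 = 47.5%
Salt term: 16.6 × (-1.42) = -23.572
GC term: 0.41 × 47.5 = 19.475; length term: −600/40 = −15
Tm = 81.5 + (-23.572) + 19.475 − 15 = 62.403 → 62.4°C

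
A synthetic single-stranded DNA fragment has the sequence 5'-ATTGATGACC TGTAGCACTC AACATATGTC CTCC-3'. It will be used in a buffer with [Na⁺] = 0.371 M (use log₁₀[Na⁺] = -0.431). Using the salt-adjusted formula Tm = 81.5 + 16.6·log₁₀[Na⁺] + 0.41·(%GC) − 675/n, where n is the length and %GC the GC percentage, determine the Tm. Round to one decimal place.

Length n = 34. Base counts: T=10, A=9, C=10, G=5
G+C = 15, so %GC = 15/34 × 100 = 44.118%
Salt term: 16.6 × (-0.431) = -7.155
GC term: 0.41 × 44.118 = 18.088; length term: −675/34 = −19.853
Tm = 81.5 + (-7.155) + 18.088 − 19.853 = 72.58 → 72.6°C

72.6°C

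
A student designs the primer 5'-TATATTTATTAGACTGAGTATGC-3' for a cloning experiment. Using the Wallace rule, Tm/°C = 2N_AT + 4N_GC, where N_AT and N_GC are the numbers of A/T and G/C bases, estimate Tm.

A=7, C=2, T=10, G=4
A+T = 17, G+C = 6
Tm = 2(17) + 4(6) = 34 + 24 = 58°C

58°C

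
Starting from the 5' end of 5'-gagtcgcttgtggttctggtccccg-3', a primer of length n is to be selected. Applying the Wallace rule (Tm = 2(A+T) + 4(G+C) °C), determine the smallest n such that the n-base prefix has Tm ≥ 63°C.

First 20 bases: GAGTCGCTTGTGGTTCTGGT → Tm = 62°C (< 63°C)
First 21 bases: GAGTCGCTTGTGGTTCTGGTC → Tm = 66°C (≥ 63°C)
Since every base adds ≥2°C, Tm only increases with n, so the threshold is first crossed at n = 21.

n = 21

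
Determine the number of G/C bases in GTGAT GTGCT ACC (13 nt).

A=2, C=3, G=4, T=4
G+C = 4 + 3 = 7

7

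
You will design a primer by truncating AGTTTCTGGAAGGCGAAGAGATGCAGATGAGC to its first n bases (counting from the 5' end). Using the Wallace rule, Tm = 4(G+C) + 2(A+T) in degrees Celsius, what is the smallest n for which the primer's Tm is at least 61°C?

First 20 bases: AGTTTCTGGAAGGCGAAGAG → Tm = 60°C (< 61°C)
First 21 bases: AGTTTCTGGAAGGCGAAGAGA → Tm = 62°C (≥ 61°C)
Since every base adds ≥2°C, Tm only increases with n, so the threshold is first crossed at n = 21.

n = 21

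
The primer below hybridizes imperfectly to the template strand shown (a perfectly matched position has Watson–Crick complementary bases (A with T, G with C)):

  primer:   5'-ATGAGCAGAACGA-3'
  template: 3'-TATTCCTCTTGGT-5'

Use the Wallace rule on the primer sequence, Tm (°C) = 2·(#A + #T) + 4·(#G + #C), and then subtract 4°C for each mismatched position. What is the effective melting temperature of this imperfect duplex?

Primer base counts: A=6, T=1, G=4, C=2 → A+T=7, G+C=6
Perfect-match Tm = 2(7) + 4(6) = 14 + 24 = 38°C
Mismatches (positions where the bases are not complementary): 3 (at positions 3, 6, 12)
Effective Tm = 38 − 3×4 = 38 − 12 = 26°C

26°C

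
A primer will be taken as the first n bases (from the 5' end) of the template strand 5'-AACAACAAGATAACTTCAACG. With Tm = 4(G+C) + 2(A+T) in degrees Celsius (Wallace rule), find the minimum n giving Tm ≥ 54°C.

n = 21

First 20 bases: AACAACAAGATAACTTCAAC → Tm = 52°C (< 54°C)
First 21 bases: AACAACAAGATAACTTCAACG → Tm = 56°C (≥ 54°C)
Each additional base adds 2°C (A/T) or 4°C (G/C), so Tm is non-decreasing in n; n = 21 is the first length to reach 54°C.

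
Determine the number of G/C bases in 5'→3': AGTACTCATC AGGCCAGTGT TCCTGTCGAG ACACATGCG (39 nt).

A=9, C=11, G=10, T=9
G+C = 10 + 11 = 21

21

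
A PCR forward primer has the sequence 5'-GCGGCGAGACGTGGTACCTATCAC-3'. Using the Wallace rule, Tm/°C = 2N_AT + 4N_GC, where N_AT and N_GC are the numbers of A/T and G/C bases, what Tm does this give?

Scanning the sequence gives G=8, T=4, A=5, C=7.
AT pairs contribute 9, GC pairs contribute 15.
Tm = 2×9 + 4×15 = 78°C

78°C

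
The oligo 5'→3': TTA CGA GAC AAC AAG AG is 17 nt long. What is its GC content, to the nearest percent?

41%

Scanning the sequence gives C=3, A=8, T=2, G=4.
G+C = 4 + 3 = 7 out of 17 bases
%GC = 7/17 × 100 = 41.18% ≈ 41%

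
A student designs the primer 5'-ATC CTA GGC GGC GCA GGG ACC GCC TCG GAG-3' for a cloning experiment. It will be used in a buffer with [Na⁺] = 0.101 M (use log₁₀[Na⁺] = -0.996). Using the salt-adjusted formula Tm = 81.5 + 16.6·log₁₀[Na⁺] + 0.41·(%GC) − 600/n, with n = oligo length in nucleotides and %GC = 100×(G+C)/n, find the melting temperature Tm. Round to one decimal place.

Length n = 30. A=5, C=10, T=3, G=12
G+C = 22, so %GC = 22/30 × 100 = 73.333%
Salt term: 16.6 × (-0.996) = -16.534
GC term: 0.41 × 73.333 = 30.067; length term: −600/30 = −20
Tm = 81.5 + (-16.534) + 30.067 − 20 = 75.033 → 75.0°C

75.0°C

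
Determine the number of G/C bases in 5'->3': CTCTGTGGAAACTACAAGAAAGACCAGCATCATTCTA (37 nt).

15

Counting bases: A=14, G=6, T=8, C=9
G+C = 6 + 9 = 15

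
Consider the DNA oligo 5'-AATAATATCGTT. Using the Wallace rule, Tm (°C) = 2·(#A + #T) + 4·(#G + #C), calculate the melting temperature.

28°C

Counting bases: A=5, G=1, T=5, C=1
A+T = 10, G+C = 2
Tm = 4·2 + 2·10 = 8 + 20 = 28°C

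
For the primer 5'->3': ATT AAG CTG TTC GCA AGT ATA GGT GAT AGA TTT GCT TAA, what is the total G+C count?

Scanning the sequence gives T=14, A=12, G=9, C=4.
Total G or C: 9 + 4 = 13

13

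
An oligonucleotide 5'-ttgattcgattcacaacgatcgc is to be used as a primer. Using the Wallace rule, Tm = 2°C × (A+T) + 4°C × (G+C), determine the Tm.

66°C

T=7, G=4, C=6, A=6
A+T = 13, G+C = 10
Tm = 2×13 + 4×10 = 66°C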